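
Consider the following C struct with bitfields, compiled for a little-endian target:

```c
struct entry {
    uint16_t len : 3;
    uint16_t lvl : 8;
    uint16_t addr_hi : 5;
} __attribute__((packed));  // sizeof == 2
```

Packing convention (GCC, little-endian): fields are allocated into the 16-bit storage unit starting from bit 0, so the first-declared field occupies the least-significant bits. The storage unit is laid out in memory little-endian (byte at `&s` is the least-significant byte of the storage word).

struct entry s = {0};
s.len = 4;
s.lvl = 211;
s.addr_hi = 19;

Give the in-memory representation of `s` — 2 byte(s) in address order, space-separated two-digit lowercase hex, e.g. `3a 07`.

[0+:3] len=4 & 0x7 = 0x4; word=0x0004
[3+:8] lvl=211 & 0xff = 0xd3; word=0x069c
[11+:5] addr_hi=19 & 0x1f = 0x13; word=0x9e9c
word = 0x9e9c → little-endian bytes:
  [0]=0x9c  [1]=0x9e

9c 9e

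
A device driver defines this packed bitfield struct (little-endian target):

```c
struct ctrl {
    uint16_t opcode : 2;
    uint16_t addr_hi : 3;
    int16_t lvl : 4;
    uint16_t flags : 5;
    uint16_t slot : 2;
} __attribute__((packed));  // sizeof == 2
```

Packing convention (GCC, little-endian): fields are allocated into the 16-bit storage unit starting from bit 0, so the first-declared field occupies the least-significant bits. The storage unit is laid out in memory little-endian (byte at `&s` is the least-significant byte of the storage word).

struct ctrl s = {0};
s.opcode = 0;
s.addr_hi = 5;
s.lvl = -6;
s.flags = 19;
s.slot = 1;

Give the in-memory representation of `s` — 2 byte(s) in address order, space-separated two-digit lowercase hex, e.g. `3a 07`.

opcode:2 = 0 → 0x0 << 0 → word 0x0000
addr_hi:3 = 5 → 0x5 << 2 → word 0x0014
lvl:4 = -6 → 0xa << 5 → word 0x0154
flags:5 = 19 → 0x13 << 9 → word 0x2754
slot:2 = 1 → 0x1 << 14 → word 0x6754
word = 0x6754 → little-endian bytes:
  [0]=0x54  [1]=0x67

54 67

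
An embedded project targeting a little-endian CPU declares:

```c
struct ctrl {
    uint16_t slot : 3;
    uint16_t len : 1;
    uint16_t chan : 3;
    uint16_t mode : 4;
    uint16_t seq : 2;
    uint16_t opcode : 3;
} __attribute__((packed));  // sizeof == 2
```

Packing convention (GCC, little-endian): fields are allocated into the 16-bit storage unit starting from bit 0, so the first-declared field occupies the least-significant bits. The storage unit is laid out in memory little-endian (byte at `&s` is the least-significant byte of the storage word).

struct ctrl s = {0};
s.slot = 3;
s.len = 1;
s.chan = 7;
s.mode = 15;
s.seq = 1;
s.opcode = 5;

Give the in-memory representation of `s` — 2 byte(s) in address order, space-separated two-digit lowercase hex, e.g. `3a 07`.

slot (3b) val=3 bits=0x3 at bit 0: 0x0003
len (1b) val=1 bits=0x1 at bit 3: 0x000b
chan (3b) val=7 bits=0x7 at bit 4: 0x007b
mode (4b) val=15 bits=0xf at bit 7: 0x07fb
seq (2b) val=1 bits=0x1 at bit 11: 0x0ffb
opcode (3b) val=5 bits=0x5 at bit 13: 0xaffb
word = 0xaffb → little-endian bytes:
  [0]=0xfb  [1]=0xaf

fb af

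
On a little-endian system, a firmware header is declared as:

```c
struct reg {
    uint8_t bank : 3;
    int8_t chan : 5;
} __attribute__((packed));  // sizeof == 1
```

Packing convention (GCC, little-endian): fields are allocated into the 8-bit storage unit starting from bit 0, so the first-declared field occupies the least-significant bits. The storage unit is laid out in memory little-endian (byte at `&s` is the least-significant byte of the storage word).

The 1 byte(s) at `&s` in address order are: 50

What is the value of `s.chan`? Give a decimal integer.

[0]=0x50 (little-endian) → word 0x50
bank:3 @ bit 0 → (0x50>>0)&0x7 = 0x0
chan:5 @ bit 3 → (0x50>>3)&0x1f = 0xa  ←
chan signed 5b, MSB=0: value = 10

10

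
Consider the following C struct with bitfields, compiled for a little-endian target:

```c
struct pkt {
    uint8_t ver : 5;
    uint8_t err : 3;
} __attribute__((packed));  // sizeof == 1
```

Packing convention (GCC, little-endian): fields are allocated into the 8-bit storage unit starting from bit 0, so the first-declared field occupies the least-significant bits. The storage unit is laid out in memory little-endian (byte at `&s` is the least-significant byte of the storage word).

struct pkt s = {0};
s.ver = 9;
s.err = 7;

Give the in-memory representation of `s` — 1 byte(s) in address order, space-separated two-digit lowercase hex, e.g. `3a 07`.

e9

ver:5 = 9 → 0x9 << 0 → word 0x09
err:3 = 7 → 0x7 << 5 → word 0xe9
word = 0xe9 → little-endian bytes:
  [0]=0xe9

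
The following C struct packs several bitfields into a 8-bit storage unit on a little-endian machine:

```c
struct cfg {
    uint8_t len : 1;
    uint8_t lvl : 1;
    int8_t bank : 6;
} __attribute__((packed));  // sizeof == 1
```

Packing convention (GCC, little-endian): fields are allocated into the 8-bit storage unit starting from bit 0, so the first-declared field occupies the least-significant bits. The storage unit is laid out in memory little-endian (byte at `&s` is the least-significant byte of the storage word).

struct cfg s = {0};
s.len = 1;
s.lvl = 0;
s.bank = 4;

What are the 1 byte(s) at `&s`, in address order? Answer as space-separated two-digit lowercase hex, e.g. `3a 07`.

len:1 = 1 → 0x1 << 0 → word 0x01
lvl:1 = 0 → 0x0 << 1 → word 0x01
bank:6 = 4 → 0x4 << 2 → word 0x11
word = 0x11 → little-endian bytes:
  [0]=0x11

11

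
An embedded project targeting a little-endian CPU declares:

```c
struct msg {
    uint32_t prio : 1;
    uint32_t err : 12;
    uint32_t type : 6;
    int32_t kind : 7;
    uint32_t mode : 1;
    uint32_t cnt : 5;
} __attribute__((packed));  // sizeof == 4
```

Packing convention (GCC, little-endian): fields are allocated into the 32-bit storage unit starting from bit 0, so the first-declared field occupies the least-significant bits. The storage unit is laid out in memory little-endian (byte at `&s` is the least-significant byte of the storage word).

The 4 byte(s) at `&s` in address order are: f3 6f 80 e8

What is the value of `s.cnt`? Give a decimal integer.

[0]=0xf3 [1]=0x6f [2]=0x80 [3]=0xe8 (little-endian) → word 0xe8806ff3
prio [0+:1] = (word>>0) & 0x1 = 1
err [1+:12] = (word>>1) & 0xfff = 2041
type [13+:6] = (word>>13) & 0x3f = 3
kind [19+:7] = (word>>19) & 0x7f = 16
mode [26+:1] = (word>>26) & 0x1 = 0
cnt [27+:5] = (word>>27) & 0x1f = 29  ←

29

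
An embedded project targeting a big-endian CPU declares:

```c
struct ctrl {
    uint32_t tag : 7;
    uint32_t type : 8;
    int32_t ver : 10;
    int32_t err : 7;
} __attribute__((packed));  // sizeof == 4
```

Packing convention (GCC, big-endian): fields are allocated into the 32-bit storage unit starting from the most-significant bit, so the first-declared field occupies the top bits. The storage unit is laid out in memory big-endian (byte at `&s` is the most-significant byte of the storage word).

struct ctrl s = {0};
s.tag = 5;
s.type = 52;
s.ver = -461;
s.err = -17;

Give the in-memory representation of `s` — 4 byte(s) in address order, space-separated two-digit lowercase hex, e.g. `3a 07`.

tag (7b) val=5 bits=0x5 at bit 25: 0x0a000000
type (8b) val=52 bits=0x34 at bit 17: 0x0a680000
ver (10b) val=-461 bits=0x233 at bit 7: 0x0a691980
err (7b) val=-17 bits=0x6f at bit 0: 0x0a6919ef
word = 0x0a6919ef → big-endian bytes:
  [0]=0x0a  [1]=0x69  [2]=0x19  [3]=0xef

0a 69 19 ef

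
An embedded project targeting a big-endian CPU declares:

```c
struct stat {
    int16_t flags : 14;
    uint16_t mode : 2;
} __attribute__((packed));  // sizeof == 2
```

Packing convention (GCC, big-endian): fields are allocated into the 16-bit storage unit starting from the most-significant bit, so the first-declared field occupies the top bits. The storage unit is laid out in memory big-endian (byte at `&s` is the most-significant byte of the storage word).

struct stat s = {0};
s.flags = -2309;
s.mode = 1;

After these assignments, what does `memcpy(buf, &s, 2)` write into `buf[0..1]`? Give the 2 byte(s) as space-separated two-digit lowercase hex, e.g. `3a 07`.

db ed

flags (14b) val=-2309 bits=0x36fb at bit 2: 0xdbec
mode (2b) val=1 bits=0x1 at bit 0: 0xdbed
word = 0xdbed → big-endian bytes:
  [0]=0xdb  [1]=0xed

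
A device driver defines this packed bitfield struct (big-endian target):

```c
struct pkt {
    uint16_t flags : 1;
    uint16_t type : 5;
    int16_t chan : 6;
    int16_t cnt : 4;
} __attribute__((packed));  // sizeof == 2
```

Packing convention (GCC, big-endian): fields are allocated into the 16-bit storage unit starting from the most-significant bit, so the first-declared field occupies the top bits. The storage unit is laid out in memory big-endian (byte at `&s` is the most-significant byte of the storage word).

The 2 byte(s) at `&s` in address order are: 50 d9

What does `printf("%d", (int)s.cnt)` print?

-7

[0]=0x50 [1]=0xd9 (big-endian) → word 0x50d9
flags [15+:1] = (word>>15) & 0x1 = 0
type [10+:5] = (word>>10) & 0x1f = 20
chan [4+:6] = (word>>4) & 0x3f = 13
cnt [0+:4] = (word>>0) & 0xf = 9  ←
cnt signed 4b, MSB=1: 9 - 16 = -7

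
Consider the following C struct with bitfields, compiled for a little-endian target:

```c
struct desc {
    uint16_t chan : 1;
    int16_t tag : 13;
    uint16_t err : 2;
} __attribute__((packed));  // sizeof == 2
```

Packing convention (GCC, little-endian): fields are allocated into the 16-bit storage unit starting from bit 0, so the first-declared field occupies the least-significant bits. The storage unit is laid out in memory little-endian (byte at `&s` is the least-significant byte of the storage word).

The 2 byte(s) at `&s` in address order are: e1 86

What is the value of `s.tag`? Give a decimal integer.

[0]=0xe1 [1]=0x86 (little-endian) → word 0x86e1
chan:1 @ bit 0 → (0x86e1>>0)&0x1 = 0x1
tag:13 @ bit 1 → (0x86e1>>1)&0x1fff = 0x370  ←
err:2 @ bit 14 → (0x86e1>>14)&0x3 = 0x2
tag signed 13b, MSB=0: value = 880

880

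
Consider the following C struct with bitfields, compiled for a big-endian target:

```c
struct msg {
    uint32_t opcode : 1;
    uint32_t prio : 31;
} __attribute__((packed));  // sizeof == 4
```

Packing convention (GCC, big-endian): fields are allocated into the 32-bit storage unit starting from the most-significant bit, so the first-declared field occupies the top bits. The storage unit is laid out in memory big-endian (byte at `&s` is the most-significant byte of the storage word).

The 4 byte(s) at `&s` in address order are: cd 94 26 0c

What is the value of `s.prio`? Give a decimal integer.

[0]=0xcd [1]=0x94 [2]=0x26 [3]=0x0c (big-endian) → word 0xcd94260c
opcode [31+:1] = (word>>31) & 0x1 = 1
prio [0+:31] = (word>>0) & 0x7fffffff = 1301554700  ←

1301554700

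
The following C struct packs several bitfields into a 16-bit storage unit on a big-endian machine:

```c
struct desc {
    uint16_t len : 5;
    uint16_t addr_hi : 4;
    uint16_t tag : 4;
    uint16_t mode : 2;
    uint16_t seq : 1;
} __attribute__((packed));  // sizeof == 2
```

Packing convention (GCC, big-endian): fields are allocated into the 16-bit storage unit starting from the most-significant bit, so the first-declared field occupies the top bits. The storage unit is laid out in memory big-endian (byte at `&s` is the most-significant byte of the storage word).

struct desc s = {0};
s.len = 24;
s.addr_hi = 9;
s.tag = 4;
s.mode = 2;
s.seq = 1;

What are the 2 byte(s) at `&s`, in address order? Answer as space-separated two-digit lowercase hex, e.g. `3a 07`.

c4 a5

[11+:5] len=24 & 0x1f = 0x18; word=0xc000
[7+:4] addr_hi=9 & 0xf = 0x9; word=0xc480
[3+:4] tag=4 & 0xf = 0x4; word=0xc4a0
[1+:2] mode=2 & 0x3 = 0x2; word=0xc4a4
[0+:1] seq=1 & 0x1 = 0x1; word=0xc4a5
word = 0xc4a5 → big-endian bytes:
  [0]=0xc4  [1]=0xa5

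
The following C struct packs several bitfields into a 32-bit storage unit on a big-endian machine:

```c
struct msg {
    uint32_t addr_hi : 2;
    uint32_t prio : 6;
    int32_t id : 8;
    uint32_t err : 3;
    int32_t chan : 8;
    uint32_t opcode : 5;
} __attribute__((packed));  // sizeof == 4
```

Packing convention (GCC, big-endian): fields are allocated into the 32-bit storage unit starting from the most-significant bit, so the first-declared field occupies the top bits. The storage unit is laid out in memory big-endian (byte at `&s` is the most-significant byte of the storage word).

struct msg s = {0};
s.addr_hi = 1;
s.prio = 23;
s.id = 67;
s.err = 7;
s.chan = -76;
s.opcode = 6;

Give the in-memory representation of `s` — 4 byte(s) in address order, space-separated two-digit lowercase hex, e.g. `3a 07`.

addr_hi (2b) val=1 bits=0x1 at bit 30: 0x40000000
prio (6b) val=23 bits=0x17 at bit 24: 0x57000000
id (8b) val=67 bits=0x43 at bit 16: 0x57430000
err (3b) val=7 bits=0x7 at bit 13: 0x5743e000
chan (8b) val=-76 bits=0xb4 at bit 5: 0x5743f680
opcode (5b) val=6 bits=0x6 at bit 0: 0x5743f686
word = 0x5743f686 → big-endian bytes:
  [0]=0x57  [1]=0x43  [2]=0xf6  [3]=0x86

57 43 f6 86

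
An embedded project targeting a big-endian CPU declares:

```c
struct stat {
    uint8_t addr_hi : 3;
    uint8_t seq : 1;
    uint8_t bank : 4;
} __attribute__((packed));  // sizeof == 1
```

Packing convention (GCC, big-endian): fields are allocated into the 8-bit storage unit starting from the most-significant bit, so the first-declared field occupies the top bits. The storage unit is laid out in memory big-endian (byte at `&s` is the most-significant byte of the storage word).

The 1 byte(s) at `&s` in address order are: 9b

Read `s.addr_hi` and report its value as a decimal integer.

[0]=0x9b (big-endian) → word 0x9b
addr_hi [5+:3] = (word>>5) & 0x7 = 4  ←
seq [4+:1] = (word>>4) & 0x1 = 1
bank [0+:4] = (word>>0) & 0xf = 11

4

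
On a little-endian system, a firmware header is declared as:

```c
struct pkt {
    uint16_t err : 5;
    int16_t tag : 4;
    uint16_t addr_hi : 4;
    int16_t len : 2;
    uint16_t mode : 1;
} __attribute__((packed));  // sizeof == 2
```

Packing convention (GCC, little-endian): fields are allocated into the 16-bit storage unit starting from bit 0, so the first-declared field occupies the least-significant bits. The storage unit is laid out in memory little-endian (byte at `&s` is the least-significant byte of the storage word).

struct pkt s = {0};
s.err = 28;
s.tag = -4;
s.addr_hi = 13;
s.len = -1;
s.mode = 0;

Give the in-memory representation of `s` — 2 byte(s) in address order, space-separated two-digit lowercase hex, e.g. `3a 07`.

err (5b) val=28 bits=0x1c at bit 0: 0x001c
tag (4b) val=-4 bits=0xc at bit 5: 0x019c
addr_hi (4b) val=13 bits=0xd at bit 9: 0x1b9c
len (2b) val=-1 bits=0x3 at bit 13: 0x7b9c
mode (1b) val=0 bits=0x0 at bit 15: 0x7b9c
word = 0x7b9c → little-endian bytes:
  [0]=0x9c  [1]=0x7b

9c 7b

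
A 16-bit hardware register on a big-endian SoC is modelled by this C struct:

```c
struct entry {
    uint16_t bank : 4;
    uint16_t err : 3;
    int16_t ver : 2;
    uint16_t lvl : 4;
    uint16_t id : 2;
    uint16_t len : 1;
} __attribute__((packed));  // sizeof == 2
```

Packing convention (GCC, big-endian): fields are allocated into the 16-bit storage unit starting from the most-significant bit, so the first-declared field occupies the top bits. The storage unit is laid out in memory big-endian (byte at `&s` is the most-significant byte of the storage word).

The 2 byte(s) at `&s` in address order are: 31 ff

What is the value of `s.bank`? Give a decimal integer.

[0]=0x31 [1]=0xff (big-endian) → word 0x31ff
bank [12+:4] = (word>>12) & 0xf = 3  ←
err [9+:3] = (word>>9) & 0x7 = 0
ver [7+:2] = (word>>7) & 0x3 = 3
lvl [3+:4] = (word>>3) & 0xf = 15
id [1+:2] = (word>>1) & 0x3 = 3
len [0+:1] = (word>>0) & 0x1 = 1

3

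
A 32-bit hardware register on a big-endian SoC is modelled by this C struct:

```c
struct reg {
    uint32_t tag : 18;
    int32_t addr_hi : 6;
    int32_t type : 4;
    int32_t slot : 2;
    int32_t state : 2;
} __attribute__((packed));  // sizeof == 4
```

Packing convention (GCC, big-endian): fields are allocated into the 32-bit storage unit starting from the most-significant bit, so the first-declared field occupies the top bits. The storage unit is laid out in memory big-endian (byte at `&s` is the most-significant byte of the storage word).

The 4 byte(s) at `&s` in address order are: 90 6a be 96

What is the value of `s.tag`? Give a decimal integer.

[0]=0x90 [1]=0x6a [2]=0xbe [3]=0x96 (big-endian) → word 0x906abe96
tag:18 @ bit 14 → (0x906abe96>>14)&0x3ffff = 0x241aa  ←
addr_hi:6 @ bit 8 → (0x906abe96>>8)&0x3f = 0x3e
type:4 @ bit 4 → (0x906abe96>>4)&0xf = 0x9
slot:2 @ bit 2 → (0x906abe96>>2)&0x3 = 0x1
state:2 @ bit 0 → (0x906abe96>>0)&0x3 = 0x2

147882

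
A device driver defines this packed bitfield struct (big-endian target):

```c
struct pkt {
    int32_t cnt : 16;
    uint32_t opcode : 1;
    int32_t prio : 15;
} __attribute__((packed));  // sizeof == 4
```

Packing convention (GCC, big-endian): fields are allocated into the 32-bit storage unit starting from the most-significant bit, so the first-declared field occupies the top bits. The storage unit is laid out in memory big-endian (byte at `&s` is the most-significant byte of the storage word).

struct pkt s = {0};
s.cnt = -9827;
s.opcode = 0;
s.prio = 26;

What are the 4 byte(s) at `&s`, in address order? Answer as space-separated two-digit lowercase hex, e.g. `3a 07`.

cnt:16 = -9827 → 0xd99d << 16 → word 0xd99d0000
opcode:1 = 0 → 0x0 << 15 → word 0xd99d0000
prio:15 = 26 → 0x1a << 0 → word 0xd99d001a
word = 0xd99d001a → big-endian bytes:
  [0]=0xd9  [1]=0x9d  [2]=0x00  [3]=0x1a

d9 9d 00 1a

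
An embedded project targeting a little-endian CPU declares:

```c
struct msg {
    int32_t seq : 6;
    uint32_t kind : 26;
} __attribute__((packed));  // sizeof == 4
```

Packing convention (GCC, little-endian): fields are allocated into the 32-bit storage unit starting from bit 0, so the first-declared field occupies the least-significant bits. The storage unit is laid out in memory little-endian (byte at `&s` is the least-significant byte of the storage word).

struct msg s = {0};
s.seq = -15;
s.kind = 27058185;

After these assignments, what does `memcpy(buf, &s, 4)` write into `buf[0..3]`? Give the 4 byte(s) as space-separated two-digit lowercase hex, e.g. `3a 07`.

71 02 38 67

seq:6 = -15 → 0x31 << 0 → word 0x00000031
kind:26 = 27058185 → 0x19ce009 << 6 → word 0x67380271
word = 0x67380271 → little-endian bytes:
  [0]=0x71  [1]=0x02  [2]=0x38  [3]=0x67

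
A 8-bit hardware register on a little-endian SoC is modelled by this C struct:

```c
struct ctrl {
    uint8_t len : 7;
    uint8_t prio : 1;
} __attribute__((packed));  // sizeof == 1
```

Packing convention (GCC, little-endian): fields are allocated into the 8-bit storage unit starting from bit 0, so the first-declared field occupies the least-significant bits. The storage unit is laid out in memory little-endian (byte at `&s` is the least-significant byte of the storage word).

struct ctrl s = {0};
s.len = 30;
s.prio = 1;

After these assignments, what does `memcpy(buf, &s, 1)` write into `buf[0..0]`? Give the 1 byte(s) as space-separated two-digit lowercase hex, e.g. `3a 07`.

len:7 = 30 → 0x1e << 0 → word 0x1e
prio:1 = 1 → 0x1 << 7 → word 0x9e
word = 0x9e → little-endian bytes:
  [0]=0x9e

9e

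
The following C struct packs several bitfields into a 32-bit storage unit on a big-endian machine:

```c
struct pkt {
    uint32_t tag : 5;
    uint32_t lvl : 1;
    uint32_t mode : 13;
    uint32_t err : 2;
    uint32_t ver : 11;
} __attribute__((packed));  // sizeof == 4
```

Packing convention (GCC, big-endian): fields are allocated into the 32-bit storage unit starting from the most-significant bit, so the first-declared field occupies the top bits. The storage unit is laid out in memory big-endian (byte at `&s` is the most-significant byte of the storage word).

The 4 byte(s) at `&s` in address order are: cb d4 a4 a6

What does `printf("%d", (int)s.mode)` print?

[0]=0xcb [1]=0xd4 [2]=0xa4 [3]=0xa6 (big-endian) → word 0xcbd4a4a6
tag:5 @ bit 27 → (0xcbd4a4a6>>27)&0x1f = 0x19
lvl:1 @ bit 26 → (0xcbd4a4a6>>26)&0x1 = 0x0
mode:13 @ bit 13 → (0xcbd4a4a6>>13)&0x1fff = 0x1ea5  ←
err:2 @ bit 11 → (0xcbd4a4a6>>11)&0x3 = 0x0
ver:11 @ bit 0 → (0xcbd4a4a6>>0)&0x7ff = 0x4a6

7845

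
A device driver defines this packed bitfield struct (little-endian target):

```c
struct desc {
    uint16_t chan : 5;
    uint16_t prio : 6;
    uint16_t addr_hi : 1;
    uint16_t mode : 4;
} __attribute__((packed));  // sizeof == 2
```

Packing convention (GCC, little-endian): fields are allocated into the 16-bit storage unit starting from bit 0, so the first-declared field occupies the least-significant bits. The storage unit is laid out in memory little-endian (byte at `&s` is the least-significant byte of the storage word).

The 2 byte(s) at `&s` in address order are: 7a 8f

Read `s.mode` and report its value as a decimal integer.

[0]=0x7a [1]=0x8f (little-endian) → word 0x8f7a
chan [0+:5] = (word>>0) & 0x1f = 26
prio [5+:6] = (word>>5) & 0x3f = 59
addr_hi [11+:1] = (word>>11) & 0x1 = 1
mode [12+:4] = (word>>12) & 0xf = 8  ←

8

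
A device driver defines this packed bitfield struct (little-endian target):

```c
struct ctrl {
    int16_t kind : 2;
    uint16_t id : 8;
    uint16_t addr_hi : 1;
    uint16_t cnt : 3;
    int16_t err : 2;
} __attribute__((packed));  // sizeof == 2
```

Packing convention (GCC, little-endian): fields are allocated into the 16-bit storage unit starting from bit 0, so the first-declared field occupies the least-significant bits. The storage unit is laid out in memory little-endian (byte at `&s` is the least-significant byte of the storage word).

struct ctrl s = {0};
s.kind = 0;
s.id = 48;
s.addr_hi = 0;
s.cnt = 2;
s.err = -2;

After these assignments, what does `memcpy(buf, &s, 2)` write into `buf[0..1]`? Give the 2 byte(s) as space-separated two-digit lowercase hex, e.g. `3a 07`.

kind:2 = 0 → 0x0 << 0 → word 0x0000
id:8 = 48 → 0x30 << 2 → word 0x00c0
addr_hi:1 = 0 → 0x0 << 10 → word 0x00c0
cnt:3 = 2 → 0x2 << 11 → word 0x10c0
err:2 = -2 → 0x2 << 14 → word 0x90c0
word = 0x90c0 → little-endian bytes:
  [0]=0xc0  [1]=0x90

c0 90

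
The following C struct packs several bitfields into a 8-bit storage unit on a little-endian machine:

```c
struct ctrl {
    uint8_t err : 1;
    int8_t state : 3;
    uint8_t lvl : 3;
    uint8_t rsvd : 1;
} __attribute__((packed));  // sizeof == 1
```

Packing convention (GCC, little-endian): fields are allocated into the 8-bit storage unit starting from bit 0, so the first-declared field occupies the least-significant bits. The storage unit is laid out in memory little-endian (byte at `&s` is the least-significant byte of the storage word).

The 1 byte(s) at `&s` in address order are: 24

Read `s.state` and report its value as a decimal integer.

[0]=0x24 (little-endian) → word 0x24
err [0+:1] = (word>>0) & 0x1 = 0
state [1+:3] = (word>>1) & 0x7 = 2  ←
lvl [4+:3] = (word>>4) & 0x7 = 2
rsvd [7+:1] = (word>>7) & 0x1 = 0
state signed 3b, MSB=0: value = 2

2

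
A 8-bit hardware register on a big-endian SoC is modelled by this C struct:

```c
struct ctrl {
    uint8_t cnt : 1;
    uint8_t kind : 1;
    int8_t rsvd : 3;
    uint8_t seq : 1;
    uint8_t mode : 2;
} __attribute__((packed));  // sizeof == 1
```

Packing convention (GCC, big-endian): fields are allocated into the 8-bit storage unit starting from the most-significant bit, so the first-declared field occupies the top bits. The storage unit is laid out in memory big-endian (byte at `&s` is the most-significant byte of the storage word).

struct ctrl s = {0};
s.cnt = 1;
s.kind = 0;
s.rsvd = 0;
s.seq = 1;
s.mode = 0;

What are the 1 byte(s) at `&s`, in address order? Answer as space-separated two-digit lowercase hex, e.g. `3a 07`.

84

cnt:1 = 1 → 0x1 << 7 → word 0x80
kind:1 = 0 → 0x0 << 6 → word 0x80
rsvd:3 = 0 → 0x0 << 3 → word 0x80
seq:1 = 1 → 0x1 << 2 → word 0x84
mode:2 = 0 → 0x0 << 0 → word 0x84
word = 0x84 → big-endian bytes:
  [0]=0x84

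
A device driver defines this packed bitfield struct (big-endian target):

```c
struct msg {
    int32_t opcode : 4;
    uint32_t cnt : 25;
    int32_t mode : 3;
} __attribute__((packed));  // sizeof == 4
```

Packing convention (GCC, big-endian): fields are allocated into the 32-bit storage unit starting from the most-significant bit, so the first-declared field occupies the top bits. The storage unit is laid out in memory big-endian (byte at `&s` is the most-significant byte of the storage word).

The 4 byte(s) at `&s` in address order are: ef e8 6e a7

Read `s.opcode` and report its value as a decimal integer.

[0]=0xef [1]=0xe8 [2]=0x6e [3]=0xa7 (big-endian) → word 0xefe86ea7
opcode [28+:4] = (word>>28) & 0xf = 14  ←
cnt [3+:25] = (word>>3) & 0x1ffffff = 33361364
mode [0+:3] = (word>>0) & 0x7 = 7
opcode signed 4b, MSB=1: 14 - 16 = -2

-2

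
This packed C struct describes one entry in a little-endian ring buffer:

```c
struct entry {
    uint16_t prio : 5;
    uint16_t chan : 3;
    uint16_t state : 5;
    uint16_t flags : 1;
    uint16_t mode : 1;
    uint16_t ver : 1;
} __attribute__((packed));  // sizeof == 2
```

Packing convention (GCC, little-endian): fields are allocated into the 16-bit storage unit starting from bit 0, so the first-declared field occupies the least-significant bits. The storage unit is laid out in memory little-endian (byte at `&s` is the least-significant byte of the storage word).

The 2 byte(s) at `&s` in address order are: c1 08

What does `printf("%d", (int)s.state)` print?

8

[0]=0xc1 [1]=0x08 (little-endian) → word 0x08c1
prio:5 @ bit 0 → (0x08c1>>0)&0x1f = 0x1
chan:3 @ bit 5 → (0x08c1>>5)&0x7 = 0x6
state:5 @ bit 8 → (0x08c1>>8)&0x1f = 0x8  ←
flags:1 @ bit 13 → (0x08c1>>13)&0x1 = 0x0
mode:1 @ bit 14 → (0x08c1>>14)&0x1 = 0x0
ver:1 @ bit 15 → (0x08c1>>15)&0x1 = 0x0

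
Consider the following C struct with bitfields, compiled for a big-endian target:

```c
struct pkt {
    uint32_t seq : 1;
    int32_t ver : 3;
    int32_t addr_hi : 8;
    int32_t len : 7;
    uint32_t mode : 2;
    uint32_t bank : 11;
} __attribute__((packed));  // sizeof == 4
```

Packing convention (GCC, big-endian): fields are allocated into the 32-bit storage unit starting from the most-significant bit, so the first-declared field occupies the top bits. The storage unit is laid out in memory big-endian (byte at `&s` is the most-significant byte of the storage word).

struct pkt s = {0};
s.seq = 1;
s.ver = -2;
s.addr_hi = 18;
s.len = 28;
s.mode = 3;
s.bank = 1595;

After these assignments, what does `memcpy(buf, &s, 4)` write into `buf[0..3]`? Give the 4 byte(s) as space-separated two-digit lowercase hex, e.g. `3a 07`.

e1 23 9e 3b

[31+:1] seq=1 & 0x1 = 0x1; word=0x80000000
[28+:3] ver=-2 & 0x7 = 0x6; word=0xe0000000
[20+:8] addr_hi=18 & 0xff = 0x12; word=0xe1200000
[13+:7] len=28 & 0x7f = 0x1c; word=0xe1238000
[11+:2] mode=3 & 0x3 = 0x3; word=0xe1239800
[0+:11] bank=1595 & 0x7ff = 0x63b; word=0xe1239e3b
word = 0xe1239e3b → big-endian bytes:
  [0]=0xe1  [1]=0x23  [2]=0x9e  [3]=0x3b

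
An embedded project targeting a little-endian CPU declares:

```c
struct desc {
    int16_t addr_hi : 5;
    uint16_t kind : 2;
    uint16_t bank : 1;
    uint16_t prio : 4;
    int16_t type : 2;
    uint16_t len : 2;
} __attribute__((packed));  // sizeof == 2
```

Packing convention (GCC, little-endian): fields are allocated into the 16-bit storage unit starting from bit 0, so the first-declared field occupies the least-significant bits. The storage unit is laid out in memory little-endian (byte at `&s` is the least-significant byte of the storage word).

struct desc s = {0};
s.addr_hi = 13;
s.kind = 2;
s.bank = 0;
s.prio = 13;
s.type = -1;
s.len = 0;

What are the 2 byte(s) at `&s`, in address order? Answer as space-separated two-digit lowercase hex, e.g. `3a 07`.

4d 3d

addr_hi (5b) val=13 bits=0xd at bit 0: 0x000d
kind (2b) val=2 bits=0x2 at bit 5: 0x004d
bank (1b) val=0 bits=0x0 at bit 7: 0x004d
prio (4b) val=13 bits=0xd at bit 8: 0x0d4d
type (2b) val=-1 bits=0x3 at bit 12: 0x3d4d
len (2b) val=0 bits=0x0 at bit 14: 0x3d4d
word = 0x3d4d → little-endian bytes:
  [0]=0x4d  [1]=0x3d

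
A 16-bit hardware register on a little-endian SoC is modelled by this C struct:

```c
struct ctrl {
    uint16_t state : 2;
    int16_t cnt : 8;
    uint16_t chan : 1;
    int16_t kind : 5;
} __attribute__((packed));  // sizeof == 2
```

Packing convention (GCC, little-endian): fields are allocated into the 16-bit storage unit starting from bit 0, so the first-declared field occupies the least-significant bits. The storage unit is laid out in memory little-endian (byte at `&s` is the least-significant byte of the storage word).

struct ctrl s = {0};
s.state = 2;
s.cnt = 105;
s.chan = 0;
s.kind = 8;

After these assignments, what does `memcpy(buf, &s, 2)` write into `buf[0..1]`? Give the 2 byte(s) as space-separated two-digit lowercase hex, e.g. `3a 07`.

a6 41

[0+:2] state=2 & 0x3 = 0x2; word=0x0002
[2+:8] cnt=105 & 0xff = 0x69; word=0x01a6
[10+:1] chan=0 & 0x1 = 0x0; word=0x01a6
[11+:5] kind=8 & 0x1f = 0x8; word=0x41a6
word = 0x41a6 → little-endian bytes:
  [0]=0xa6  [1]=0x41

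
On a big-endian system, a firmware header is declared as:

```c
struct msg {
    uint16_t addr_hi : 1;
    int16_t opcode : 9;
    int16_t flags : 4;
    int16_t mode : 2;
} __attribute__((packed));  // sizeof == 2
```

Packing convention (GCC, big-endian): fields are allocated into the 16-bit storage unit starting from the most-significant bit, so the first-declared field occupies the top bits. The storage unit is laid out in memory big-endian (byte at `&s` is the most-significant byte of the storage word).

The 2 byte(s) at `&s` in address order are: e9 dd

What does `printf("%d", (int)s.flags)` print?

7

[0]=0xe9 [1]=0xdd (big-endian) → word 0xe9dd
addr_hi:1 @ bit 15 → (0xe9dd>>15)&0x1 = 0x1
opcode:9 @ bit 6 → (0xe9dd>>6)&0x1ff = 0x1a7
flags:4 @ bit 2 → (0xe9dd>>2)&0xf = 0x7  ←
mode:2 @ bit 0 → (0xe9dd>>0)&0x3 = 0x1
flags signed 4b, MSB=0: value = 7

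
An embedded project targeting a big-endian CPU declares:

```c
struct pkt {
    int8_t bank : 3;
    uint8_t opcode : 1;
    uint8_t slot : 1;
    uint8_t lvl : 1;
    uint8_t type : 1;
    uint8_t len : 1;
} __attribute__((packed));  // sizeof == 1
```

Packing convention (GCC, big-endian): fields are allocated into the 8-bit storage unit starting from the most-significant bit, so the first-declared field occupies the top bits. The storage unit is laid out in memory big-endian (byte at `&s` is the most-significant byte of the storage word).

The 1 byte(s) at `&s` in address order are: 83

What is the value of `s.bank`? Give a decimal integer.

-4

[0]=0x83 (big-endian) → word 0x83
bank [5+:3] = (word>>5) & 0x7 = 4  ←
opcode [4+:1] = (word>>4) & 0x1 = 0
slot [3+:1] = (word>>3) & 0x1 = 0
lvl [2+:1] = (word>>2) & 0x1 = 0
type [1+:1] = (word>>1) & 0x1 = 1
len [0+:1] = (word>>0) & 0x1 = 1
bank signed 3b, MSB=1: 4 - 8 = -4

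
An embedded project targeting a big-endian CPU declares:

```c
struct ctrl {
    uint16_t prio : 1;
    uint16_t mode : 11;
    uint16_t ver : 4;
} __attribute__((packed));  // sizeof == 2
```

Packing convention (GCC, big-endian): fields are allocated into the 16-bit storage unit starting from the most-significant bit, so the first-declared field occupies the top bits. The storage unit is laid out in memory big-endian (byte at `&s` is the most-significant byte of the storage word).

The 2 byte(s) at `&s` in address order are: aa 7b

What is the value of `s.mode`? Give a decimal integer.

679

[0]=0xaa [1]=0x7b (big-endian) → word 0xaa7b
prio:1 @ bit 15 → (0xaa7b>>15)&0x1 = 0x1
mode:11 @ bit 4 → (0xaa7b>>4)&0x7ff = 0x2a7  ←
ver:4 @ bit 0 → (0xaa7b>>0)&0xf = 0xb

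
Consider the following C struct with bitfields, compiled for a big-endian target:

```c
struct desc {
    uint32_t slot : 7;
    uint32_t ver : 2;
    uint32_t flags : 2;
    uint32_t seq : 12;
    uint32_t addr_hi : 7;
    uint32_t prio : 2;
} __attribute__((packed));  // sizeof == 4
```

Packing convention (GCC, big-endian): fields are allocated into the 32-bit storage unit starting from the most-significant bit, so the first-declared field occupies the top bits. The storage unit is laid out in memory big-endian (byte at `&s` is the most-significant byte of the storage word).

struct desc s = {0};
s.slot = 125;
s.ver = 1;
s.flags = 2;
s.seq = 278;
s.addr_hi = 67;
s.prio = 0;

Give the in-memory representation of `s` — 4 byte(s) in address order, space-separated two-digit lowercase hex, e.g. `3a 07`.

slot (7b) val=125 bits=0x7d at bit 25: 0xfa000000
ver (2b) val=1 bits=0x1 at bit 23: 0xfa800000
flags (2b) val=2 bits=0x2 at bit 21: 0xfac00000
seq (12b) val=278 bits=0x116 at bit 9: 0xfac22c00
addr_hi (7b) val=67 bits=0x43 at bit 2: 0xfac22d0c
prio (2b) val=0 bits=0x0 at bit 0: 0xfac22d0c
word = 0xfac22d0c → big-endian bytes:
  [0]=0xfa  [1]=0xc2  [2]=0x2d  [3]=0x0c

fa c2 2d 0c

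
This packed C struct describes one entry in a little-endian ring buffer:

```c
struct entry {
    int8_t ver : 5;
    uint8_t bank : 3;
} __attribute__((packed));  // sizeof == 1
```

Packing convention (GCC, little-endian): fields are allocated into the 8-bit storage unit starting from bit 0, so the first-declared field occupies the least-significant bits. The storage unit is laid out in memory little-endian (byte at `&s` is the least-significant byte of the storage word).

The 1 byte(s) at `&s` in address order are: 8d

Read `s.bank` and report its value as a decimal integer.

4

[0]=0x8d (little-endian) → word 0x8d
ver [0+:5] = (word>>0) & 0x1f = 13
bank [5+:3] = (word>>5) & 0x7 = 4  ←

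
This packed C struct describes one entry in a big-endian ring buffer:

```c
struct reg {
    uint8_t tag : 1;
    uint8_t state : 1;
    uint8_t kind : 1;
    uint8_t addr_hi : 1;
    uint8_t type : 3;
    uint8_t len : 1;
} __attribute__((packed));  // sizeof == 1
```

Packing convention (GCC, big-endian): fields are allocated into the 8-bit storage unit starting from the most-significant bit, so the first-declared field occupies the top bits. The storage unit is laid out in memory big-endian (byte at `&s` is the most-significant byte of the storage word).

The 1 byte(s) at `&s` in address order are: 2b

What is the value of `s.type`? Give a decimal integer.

5

[0]=0x2b (big-endian) → word 0x2b
tag:1 @ bit 7 → (0x2b>>7)&0x1 = 0x0
state:1 @ bit 6 → (0x2b>>6)&0x1 = 0x0
kind:1 @ bit 5 → (0x2b>>5)&0x1 = 0x1
addr_hi:1 @ bit 4 → (0x2b>>4)&0x1 = 0x0
type:3 @ bit 1 → (0x2b>>1)&0x7 = 0x5  ←
len:1 @ bit 0 → (0x2b>>0)&0x1 = 0x1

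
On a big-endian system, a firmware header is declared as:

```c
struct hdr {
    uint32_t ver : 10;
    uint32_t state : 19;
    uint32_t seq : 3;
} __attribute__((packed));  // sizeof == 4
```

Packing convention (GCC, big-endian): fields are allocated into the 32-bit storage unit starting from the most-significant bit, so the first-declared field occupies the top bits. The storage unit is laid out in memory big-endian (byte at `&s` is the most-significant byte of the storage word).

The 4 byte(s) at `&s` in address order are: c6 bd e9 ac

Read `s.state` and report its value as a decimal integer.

[0]=0xc6 [1]=0xbd [2]=0xe9 [3]=0xac (big-endian) → word 0xc6bde9ac
ver:10 @ bit 22 → (0xc6bde9ac>>22)&0x3ff = 0x31a
state:19 @ bit 3 → (0xc6bde9ac>>3)&0x7ffff = 0x7bd35  ←
seq:3 @ bit 0 → (0xc6bde9ac>>0)&0x7 = 0x4

507189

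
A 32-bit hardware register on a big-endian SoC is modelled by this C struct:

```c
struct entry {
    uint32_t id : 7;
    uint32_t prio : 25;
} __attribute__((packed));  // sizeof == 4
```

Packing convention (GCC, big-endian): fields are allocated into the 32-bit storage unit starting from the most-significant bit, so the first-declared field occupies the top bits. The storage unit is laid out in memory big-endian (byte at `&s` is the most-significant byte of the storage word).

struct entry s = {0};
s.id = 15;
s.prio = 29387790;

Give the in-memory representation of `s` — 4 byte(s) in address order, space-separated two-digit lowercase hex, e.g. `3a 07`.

1f c0 6c 0e

id:7 = 15 → 0xf << 25 → word 0x1e000000
prio:25 = 29387790 → 0x1c06c0e << 0 → word 0x1fc06c0e
word = 0x1fc06c0e → big-endian bytes:
  [0]=0x1f  [1]=0xc0  [2]=0x6c  [3]=0x0e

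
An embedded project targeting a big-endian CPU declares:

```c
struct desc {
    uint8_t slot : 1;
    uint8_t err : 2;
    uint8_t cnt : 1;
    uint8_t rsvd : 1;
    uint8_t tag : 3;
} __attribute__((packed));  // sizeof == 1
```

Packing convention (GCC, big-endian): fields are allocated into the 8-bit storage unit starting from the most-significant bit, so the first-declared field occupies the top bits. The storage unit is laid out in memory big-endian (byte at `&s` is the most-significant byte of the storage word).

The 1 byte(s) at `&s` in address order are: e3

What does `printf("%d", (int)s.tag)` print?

[0]=0xe3 (big-endian) → word 0xe3
slot:1 @ bit 7 → (0xe3>>7)&0x1 = 0x1
err:2 @ bit 5 → (0xe3>>5)&0x3 = 0x3
cnt:1 @ bit 4 → (0xe3>>4)&0x1 = 0x0
rsvd:1 @ bit 3 → (0xe3>>3)&0x1 = 0x0
tag:3 @ bit 0 → (0xe3>>0)&0x7 = 0x3  ←

3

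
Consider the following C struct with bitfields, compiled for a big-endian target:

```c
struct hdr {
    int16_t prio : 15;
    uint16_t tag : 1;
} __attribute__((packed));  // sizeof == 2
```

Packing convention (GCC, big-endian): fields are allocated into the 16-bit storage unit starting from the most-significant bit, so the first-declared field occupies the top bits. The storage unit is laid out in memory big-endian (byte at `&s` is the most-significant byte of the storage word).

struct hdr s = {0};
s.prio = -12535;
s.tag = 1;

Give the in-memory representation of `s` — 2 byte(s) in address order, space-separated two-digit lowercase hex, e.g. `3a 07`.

[1+:15] prio=-12535 & 0x7fff = 0x4f09; word=0x9e12
[0+:1] tag=1 & 0x1 = 0x1; word=0x9e13
word = 0x9e13 → big-endian bytes:
  [0]=0x9e  [1]=0x13

9e 13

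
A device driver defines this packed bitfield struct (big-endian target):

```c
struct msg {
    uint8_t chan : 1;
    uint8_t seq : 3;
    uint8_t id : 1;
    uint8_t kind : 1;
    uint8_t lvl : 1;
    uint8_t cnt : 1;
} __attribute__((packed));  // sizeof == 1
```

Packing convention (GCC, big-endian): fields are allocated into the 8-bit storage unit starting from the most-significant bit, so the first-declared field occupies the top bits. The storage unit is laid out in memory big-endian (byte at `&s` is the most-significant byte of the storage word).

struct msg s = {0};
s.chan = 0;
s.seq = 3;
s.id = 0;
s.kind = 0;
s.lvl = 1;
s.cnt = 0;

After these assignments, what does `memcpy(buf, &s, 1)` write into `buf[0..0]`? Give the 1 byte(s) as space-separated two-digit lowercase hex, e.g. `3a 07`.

chan (1b) val=0 bits=0x0 at bit 7: 0x00
seq (3b) val=3 bits=0x3 at bit 4: 0x30
id (1b) val=0 bits=0x0 at bit 3: 0x30
kind (1b) val=0 bits=0x0 at bit 2: 0x30
lvl (1b) val=1 bits=0x1 at bit 1: 0x32
cnt (1b) val=0 bits=0x0 at bit 0: 0x32
word = 0x32 → big-endian bytes:
  [0]=0x32

32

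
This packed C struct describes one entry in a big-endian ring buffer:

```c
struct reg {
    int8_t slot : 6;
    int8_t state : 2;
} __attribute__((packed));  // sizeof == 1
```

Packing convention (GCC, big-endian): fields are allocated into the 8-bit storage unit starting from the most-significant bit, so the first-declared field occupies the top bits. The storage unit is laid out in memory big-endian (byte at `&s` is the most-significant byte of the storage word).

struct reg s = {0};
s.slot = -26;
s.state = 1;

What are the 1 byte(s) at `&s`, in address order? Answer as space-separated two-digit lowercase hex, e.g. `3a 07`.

99

slot (6b) val=-26 bits=0x26 at bit 2: 0x98
state (2b) val=1 bits=0x1 at bit 0: 0x99
word = 0x99 → big-endian bytes:
  [0]=0x99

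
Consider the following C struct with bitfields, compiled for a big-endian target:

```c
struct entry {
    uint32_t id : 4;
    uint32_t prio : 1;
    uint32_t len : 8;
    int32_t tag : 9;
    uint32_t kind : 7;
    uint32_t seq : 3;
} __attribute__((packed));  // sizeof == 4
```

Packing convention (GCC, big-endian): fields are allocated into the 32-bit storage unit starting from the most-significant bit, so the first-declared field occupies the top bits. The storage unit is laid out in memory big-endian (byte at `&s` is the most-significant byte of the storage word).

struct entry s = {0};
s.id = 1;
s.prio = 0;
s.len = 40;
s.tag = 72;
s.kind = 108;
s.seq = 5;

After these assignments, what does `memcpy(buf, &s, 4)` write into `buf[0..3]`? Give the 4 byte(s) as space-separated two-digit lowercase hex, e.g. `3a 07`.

id (4b) val=1 bits=0x1 at bit 28: 0x10000000
prio (1b) val=0 bits=0x0 at bit 27: 0x10000000
len (8b) val=40 bits=0x28 at bit 19: 0x11400000
tag (9b) val=72 bits=0x48 at bit 10: 0x11412000
kind (7b) val=108 bits=0x6c at bit 3: 0x11412360
seq (3b) val=5 bits=0x5 at bit 0: 0x11412365
word = 0x11412365 → big-endian bytes:
  [0]=0x11  [1]=0x41  [2]=0x23  [3]=0x65

11 41 23 65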